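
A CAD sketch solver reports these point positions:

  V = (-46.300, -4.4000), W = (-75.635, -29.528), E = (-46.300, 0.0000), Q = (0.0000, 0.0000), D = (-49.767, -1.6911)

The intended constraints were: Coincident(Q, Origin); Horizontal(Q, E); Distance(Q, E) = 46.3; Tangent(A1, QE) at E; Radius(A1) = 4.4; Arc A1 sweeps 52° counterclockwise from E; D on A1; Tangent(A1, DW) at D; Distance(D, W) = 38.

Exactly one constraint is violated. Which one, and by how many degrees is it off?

Tangent(A1, DW) at D — off by 4.90°.

Q = (0.00, 0.00) ✓; Q.y = 0.00, E.y = 0.00 ✓; |QE| = 46.30 ✓; ∠(VE, EQ) = 90.00° ✓; |VE| = 4.400 ✓; bearing(V→D) − bearing(V→E) = 52.00° ✓; |VD| = 4.400 ✓; ∠(VD, DW) = 94.90° ✗; |DW| = 38.00 ✓.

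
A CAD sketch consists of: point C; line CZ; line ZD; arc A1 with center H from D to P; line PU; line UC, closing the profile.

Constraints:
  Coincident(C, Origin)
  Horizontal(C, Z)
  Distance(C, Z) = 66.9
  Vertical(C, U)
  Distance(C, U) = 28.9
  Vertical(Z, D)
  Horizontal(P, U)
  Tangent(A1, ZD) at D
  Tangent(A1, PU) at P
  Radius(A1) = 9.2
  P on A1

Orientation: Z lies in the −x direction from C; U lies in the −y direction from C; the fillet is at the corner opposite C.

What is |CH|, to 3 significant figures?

61.0

C is at the origin; CZ is horizontal with |CZ| = 66.9 and Z on the −x side, so Z = (-66.9, 0.00). CU is vertical with |CU| = 28.9 and U on the −y side, so U = (0.00, -28.9). The virtual corner opposite C is at (-66.9, -28.9). Tangency of A1 to ZD means the radius HD is perpendicular to ZD and since A1 is tangent to PU there, HP ⟂ PU, with radius 9.2, so the center H sits 9.2 in from both sides at H = (-57.7, -19.7). Then |CH| = |H − C| = 61.0.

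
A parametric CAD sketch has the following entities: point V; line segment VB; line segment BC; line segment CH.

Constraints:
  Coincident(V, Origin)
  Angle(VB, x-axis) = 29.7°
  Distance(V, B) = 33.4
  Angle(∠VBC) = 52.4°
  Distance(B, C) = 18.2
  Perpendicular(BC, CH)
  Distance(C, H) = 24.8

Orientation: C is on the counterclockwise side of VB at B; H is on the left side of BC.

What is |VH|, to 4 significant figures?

2.741

∠VBC = 52.4°, so BC runs at 29.7° + (180° − 52.4°) = 157.3° from the x-axis; with |BC| = 18.2, C = B + 18.2·(cos 157.3°, sin 157.3°) = (12.22, 23.57). BC is perpendicular to CH; with |CH| = 24.8 on the left of BC, H = C + 24.8·(-0.3859, -0.9225) = (2.652, 0.6929). Then |VH| = |H − V| = 2.741.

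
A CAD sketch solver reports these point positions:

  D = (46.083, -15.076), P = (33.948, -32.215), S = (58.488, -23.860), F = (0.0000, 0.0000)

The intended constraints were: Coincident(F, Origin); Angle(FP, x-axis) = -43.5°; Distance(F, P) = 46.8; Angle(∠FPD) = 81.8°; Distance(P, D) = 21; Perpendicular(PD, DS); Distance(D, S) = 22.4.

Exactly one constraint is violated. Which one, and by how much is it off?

Distance(D, S) = 22.4 — off by 7.20.

F = (0.00, 0.00) ✓; FP at -43.50° ✓; |FP| = 46.80 ✓; ∠FPD = 81.80° ✓; |PD| = 21.00 ✓; ∠(PD, DS) = 90.00° ✓; |DS| = 15.20 ✗.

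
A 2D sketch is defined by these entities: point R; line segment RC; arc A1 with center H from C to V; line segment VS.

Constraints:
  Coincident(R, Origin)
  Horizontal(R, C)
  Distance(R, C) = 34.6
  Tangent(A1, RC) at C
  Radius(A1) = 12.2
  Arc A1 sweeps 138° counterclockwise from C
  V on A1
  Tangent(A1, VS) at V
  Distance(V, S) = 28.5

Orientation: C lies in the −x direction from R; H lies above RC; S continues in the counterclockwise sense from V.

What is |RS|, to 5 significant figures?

62.405

R is at the origin; RC is horizontal with |RC| = 34.6 and C on the −x side, so C = (-34.600, 0.0000). A1 meets RC tangentially, so HC is at right angles to RC, so H = C + (0, 12.2) = (-34.600, 12.200). On A1, C sits at bearing -90° from H; a 138° counterclockwise sweep puts V at bearing 48°, so V = H + 12.2·(cos 48°, sin 48°) = (-26.437, 21.266). Since A1 is tangent to VS there, HV ⟂ VS, so VS runs along (−sin 48°, cos 48°); with |VS| = 28.5, S = (-47.616, 40.337). Then |RS| = |S − R| = 62.405.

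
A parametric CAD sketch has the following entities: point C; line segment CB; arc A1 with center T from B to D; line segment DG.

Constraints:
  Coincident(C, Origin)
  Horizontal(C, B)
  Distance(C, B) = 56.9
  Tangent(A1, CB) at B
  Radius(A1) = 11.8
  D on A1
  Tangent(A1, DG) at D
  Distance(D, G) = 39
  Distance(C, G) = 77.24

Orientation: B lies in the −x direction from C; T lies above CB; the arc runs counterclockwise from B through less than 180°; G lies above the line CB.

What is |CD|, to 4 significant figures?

48.03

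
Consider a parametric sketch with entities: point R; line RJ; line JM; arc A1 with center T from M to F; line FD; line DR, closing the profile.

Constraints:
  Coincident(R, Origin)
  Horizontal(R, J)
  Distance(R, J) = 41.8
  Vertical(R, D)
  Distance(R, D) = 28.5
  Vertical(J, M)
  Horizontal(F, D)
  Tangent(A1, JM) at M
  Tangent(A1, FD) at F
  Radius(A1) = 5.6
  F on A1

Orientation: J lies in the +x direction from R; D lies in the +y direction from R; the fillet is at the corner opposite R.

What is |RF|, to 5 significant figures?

46.073

R is at the origin; R and J share the same y with |RJ| = 41.8 and J on the +x side, so J = (41.800, 0.0000). RD is vertical with |RD| = 28.5 and D on the +y side, so D = (0.0000, 28.500). The virtual corner opposite R is at (41.800, 28.500). The tangent condition forces TM to be normal to JM and the tangent condition forces TF to be normal to FD, with radius 5.6, so the center T sits 5.6 in from both sides at T = (36.200, 22.900). That places the tangent points at M = (41.800, 22.900) on JM and F = (36.200, 28.500) on FD. Then |RF| = |F − R| = 46.073.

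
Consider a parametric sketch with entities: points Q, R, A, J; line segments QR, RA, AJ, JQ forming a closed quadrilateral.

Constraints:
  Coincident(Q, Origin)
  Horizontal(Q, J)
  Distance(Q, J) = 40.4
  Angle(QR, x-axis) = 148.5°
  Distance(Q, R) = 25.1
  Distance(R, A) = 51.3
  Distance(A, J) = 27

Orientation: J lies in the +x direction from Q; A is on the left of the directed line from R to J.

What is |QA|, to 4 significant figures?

37.59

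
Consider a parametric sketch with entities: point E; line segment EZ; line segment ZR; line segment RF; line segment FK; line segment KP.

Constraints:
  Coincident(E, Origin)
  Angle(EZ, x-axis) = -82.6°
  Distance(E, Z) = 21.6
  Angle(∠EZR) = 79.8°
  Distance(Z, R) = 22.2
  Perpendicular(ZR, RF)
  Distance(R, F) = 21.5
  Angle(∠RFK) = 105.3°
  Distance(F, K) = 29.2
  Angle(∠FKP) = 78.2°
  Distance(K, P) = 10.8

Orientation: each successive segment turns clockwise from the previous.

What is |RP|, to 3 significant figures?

34.2

∠RFK = 105.3° gives FK at 12.5° from the x-axis; with |FK| = 29.2, K = (10.2, 7.46). ∠FKP = 78.2° gives KP at -89.3° from the x-axis; with |KP| = 10.8, P = (10.3, -3.34). Then |RP| = |P − R| = 34.2.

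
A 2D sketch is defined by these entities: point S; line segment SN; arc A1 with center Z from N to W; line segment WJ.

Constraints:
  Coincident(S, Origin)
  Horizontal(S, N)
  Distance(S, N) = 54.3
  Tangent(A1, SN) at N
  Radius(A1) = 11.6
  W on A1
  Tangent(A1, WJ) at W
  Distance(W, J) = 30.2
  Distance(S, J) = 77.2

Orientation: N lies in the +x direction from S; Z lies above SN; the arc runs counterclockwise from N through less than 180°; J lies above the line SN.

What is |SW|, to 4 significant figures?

66.99

S is at the origin; SN is horizontal with |SN| = 54.3 and N on the +x side, so N = (54.30, 0.000). The tangent condition forces ZN to be normal to SN, so Z = N + (0, 11.6) = (54.30, 11.60). Since ZW ⟂ WJ (tangency), |ZJ| = √(11.6² + 30.2²) = 32.35 regardless of where W sits on A1. So J lies on both circle(S, 77.2) and circle(Z, 32.35); the above-SN intersection is J = (64.60, 42.27). W is the foot of the tangent from J: W = (65.89, 12.09).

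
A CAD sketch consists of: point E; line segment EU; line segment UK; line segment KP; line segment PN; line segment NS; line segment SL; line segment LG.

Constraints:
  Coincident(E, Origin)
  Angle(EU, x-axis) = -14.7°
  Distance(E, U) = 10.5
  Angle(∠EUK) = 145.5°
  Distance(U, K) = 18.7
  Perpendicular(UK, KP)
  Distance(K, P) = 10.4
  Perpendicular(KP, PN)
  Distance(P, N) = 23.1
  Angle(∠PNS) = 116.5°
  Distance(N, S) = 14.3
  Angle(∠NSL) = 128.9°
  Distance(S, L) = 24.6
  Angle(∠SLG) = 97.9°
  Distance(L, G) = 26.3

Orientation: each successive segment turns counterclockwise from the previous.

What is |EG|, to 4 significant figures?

40.56

E is at the origin; EU runs at -14.7° with length 10.5, so U = (10.16, -2.664). ∠EUK = 145.5° gives UK at 19.80° from the x-axis; with |UK| = 18.7, K = (27.75, 3.670). UK ⟂ KP, so KP runs at 109.8°; with |KP| = 10.4, P = (24.23, 13.46). KP is perpendicular to PN, so PN runs at -160.2°; with |PN| = 23.1, N = (2.494, 5.630). ∠PNS = 116.5° gives NS at -96.70° from the x-axis; with |NS| = 14.3, S = (0.8252, -8.572). ∠NSL = 128.9° gives SL at -45.60° from the x-axis; with |SL| = 24.6, L = (18.04, -26.15). ∠SLG = 97.9° gives LG at 36.50° from the x-axis; with |LG| = 26.3, G = (39.18, -10.50). Then |EG| = |G − E| = 40.56.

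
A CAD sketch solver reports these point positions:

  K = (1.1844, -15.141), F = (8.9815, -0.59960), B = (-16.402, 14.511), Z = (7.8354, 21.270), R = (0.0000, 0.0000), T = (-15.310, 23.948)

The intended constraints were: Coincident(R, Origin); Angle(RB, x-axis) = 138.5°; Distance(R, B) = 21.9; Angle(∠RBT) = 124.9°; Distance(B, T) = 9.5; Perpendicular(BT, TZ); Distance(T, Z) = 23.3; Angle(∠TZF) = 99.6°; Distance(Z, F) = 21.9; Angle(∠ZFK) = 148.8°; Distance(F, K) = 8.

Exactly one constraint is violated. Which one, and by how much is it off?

Distance(F, K) = 8 — off by 8.50.

R = (0.00, 0.00) ✓; RB at 138.5° ✓; |RB| = 21.90 ✓; ∠RBT = 124.9° ✓; |BT| = 9.500 ✓; ∠(BT, TZ) = 90.00° ✓; |TZ| = 23.30 ✓; ∠TZF = 99.60° ✓; |ZF| = 21.90 ✓; ∠ZFK = 148.8° ✓; |FK| = 16.50 ✗.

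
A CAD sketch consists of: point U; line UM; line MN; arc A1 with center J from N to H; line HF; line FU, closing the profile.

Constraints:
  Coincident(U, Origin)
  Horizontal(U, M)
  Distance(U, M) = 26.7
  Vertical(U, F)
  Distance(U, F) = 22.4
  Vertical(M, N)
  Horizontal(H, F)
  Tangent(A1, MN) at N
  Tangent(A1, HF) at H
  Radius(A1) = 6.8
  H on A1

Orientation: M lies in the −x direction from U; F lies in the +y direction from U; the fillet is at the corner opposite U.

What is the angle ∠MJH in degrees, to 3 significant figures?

156°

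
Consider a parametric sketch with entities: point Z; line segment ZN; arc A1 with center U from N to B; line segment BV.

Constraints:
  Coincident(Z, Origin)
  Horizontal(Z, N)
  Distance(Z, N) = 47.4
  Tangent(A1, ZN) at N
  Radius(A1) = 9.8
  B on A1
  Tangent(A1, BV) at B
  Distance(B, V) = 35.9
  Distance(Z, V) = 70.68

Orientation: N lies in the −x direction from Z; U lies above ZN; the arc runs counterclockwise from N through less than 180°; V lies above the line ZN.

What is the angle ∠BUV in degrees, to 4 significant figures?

74.73°

Checks: |UB| = 9.800 ✓; ∠(UB, BV) = 90.00° ✓; |BV| = 35.90 ✓; |ZV| = 70.68 ✓.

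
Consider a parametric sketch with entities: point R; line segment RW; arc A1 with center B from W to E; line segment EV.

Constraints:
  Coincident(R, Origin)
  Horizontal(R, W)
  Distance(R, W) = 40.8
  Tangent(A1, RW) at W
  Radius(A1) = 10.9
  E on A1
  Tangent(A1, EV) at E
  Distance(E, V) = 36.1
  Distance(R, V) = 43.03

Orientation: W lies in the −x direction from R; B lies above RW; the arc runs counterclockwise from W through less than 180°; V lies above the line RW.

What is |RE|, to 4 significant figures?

31.49

Checks: |BE| = 10.90 ✓; ∠(BE, EV) = 90.00° ✓; |EV| = 36.10 ✓; |RV| = 43.03 ✓.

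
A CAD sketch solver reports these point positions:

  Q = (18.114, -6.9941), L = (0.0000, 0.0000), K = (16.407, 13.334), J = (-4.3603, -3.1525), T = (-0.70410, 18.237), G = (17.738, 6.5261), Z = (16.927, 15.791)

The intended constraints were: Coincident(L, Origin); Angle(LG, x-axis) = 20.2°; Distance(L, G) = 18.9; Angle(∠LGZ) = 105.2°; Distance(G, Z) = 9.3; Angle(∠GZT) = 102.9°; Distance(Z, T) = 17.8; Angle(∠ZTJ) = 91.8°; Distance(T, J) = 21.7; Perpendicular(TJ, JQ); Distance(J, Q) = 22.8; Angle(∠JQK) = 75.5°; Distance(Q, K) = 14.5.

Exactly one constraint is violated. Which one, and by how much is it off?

Distance(Q, K) = 14.5 — off by 5.90.

L = (0.00, 0.00) ✓; LG at 20.20° ✓; |LG| = 18.90 ✓; ∠LGZ = 105.2° ✓; |GZ| = 9.300 ✓; ∠GZT = 102.9° ✓; |ZT| = 17.80 ✓; ∠ZTJ = 91.80° ✓; |TJ| = 21.70 ✓; ∠(TJ, JQ) = 90.00° ✓; |JQ| = 22.80 ✓; ∠JQK = 75.50° ✓; |QK| = 20.40 ✗.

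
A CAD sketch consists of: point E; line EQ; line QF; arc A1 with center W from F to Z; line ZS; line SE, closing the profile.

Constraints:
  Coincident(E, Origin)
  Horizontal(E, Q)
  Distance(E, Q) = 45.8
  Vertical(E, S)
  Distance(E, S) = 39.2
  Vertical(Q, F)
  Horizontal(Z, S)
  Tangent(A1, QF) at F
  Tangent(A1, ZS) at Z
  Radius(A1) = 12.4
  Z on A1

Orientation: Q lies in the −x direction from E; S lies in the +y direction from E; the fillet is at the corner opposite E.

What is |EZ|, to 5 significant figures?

51.500

E is at the origin; EQ is horizontal with |EQ| = 45.8 and Q on the −x side, so Q = (-45.800, 0.0000). ES is vertical with |ES| = 39.2 and S on the +y side, so S = (0.0000, 39.200). The virtual corner opposite E is at (-45.800, 39.200). Since A1 is tangent to QF there, WF ⟂ QF and the tangent condition forces WZ to be normal to ZS, with radius 12.4, so the center W sits 12.4 in from both sides at W = (-33.400, 26.800). That places the tangent points at F = (-45.800, 26.800) on QF and Z = (-33.400, 39.200) on ZS. Then |EZ| = |Z − E| = 51.500.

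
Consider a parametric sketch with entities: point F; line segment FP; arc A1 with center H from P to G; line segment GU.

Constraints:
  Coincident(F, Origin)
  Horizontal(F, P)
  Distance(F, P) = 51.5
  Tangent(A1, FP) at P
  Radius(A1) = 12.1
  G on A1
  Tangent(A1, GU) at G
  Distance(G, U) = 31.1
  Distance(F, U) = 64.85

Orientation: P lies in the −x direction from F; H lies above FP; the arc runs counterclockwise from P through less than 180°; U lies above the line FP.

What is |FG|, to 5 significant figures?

42.363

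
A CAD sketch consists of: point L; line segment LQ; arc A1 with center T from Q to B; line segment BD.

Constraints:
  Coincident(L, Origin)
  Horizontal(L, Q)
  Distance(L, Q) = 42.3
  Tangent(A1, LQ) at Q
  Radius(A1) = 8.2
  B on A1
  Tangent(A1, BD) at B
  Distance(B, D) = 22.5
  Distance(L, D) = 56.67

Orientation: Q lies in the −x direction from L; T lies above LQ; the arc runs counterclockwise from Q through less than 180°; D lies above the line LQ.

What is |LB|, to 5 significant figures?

37.429

Checks: |LQ| = 42.30 ✓; |TB| = 8.200 ✓; ∠(TB, BD) = 90.00° ✓; |BD| = 22.50 ✓; |LD| = 56.67 ✓.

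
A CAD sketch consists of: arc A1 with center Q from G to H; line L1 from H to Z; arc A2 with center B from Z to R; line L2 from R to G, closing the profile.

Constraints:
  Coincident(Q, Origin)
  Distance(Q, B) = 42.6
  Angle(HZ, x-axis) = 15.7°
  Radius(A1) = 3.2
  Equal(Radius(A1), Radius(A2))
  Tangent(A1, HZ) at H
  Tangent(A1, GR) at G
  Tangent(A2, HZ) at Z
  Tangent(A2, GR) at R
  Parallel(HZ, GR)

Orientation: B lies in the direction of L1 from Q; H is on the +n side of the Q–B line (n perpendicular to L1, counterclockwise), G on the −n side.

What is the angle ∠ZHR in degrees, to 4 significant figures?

8.544°

The slot axis is L1's direction at 15.7°, so u = (cos 15.7°, sin 15.7°) = (0.9627, 0.2706) and n = (−sin 15.7°, cos 15.7°) = (-0.2706, 0.9627). Q is at the origin and B lies 42.6 along u from Q, so B = 42.6·u = (41.01, 11.53). Tangency of A1 to both parallel lines with radius 3.2 puts H and G at Q ± 3.2·n: H = (-0.8659, 3.081), G = (0.8659, -3.081). Equal radii place Z and R the same way about B: Z = B + 3.2·n = (40.14, 14.61), R = B − 3.2·n = (41.88, 8.447). Then cos ∠ZHR = HZ·HR / (|HZ||HR|), giving 8.544°.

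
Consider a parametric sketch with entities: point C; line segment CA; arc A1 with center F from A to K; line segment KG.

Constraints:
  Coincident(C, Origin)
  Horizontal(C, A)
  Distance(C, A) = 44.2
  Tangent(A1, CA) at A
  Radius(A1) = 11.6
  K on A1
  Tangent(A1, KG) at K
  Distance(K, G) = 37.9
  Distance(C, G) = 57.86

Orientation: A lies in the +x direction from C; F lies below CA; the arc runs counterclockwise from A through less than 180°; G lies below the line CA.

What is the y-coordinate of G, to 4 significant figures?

-48.93

Checks: |FK| = 11.60 ✓; ∠(FK, KG) = 90.00° ✓; |KG| = 37.90 ✓; |CG| = 57.86 ✓.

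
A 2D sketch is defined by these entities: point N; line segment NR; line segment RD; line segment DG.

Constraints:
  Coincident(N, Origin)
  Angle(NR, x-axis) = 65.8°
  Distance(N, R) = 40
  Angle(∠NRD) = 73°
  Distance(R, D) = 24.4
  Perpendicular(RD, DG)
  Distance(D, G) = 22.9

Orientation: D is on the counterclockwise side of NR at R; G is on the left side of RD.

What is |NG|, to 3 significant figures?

19.9

∠NRD = 73.0°, so RD runs at 65.8° + (180° − 73.0°) = 173° from the x-axis; with |RD| = 24.4, D = R + 24.4·(cos 173°, sin 173°) = (-7.81, 39.5). RD is perpendicular to DG; with |DG| = 22.9 on the left of RD, G = D + 22.9·(-0.125, -0.992) = (-10.7, 16.8). Then |NG| = |G − N| = 19.9.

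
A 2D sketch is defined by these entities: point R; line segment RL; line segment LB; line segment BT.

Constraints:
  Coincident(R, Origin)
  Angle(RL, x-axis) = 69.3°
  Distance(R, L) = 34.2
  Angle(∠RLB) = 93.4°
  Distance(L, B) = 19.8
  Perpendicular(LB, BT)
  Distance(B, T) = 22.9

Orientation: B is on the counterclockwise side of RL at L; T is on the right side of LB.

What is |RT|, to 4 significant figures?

61.07

∠RLB = 93.4°, so LB runs at 69.3° + (180° − 93.4°) = 155.9° from the x-axis; with |LB| = 19.8, B = L + 19.8·(cos 155.9°, sin 155.9°) = (-5.985, 40.08). The perpendicularity gives BT at right angles to LB; with |BT| = 22.9 on the right of LB, T = B + 22.9·(0.4083, 0.9128) = (3.365, 60.98). Then |RT| = |T − R| = 61.07.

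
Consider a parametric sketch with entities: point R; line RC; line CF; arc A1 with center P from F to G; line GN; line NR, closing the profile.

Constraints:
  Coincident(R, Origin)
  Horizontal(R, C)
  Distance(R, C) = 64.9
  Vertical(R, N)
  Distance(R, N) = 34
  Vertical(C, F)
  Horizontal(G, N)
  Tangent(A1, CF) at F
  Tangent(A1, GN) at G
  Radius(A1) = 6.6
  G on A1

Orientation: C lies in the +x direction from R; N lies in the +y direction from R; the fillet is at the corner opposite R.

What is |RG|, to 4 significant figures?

67.49

R is at the origin; R and C share the same y with |RC| = 64.9 and C on the +x side, so C = (64.90, 0.000). RN is vertical with |RN| = 34.0 and N on the +y side, so N = (0.000, 34.00). The virtual corner opposite R is at (64.90, 34.00). A1 meets CF tangentially, so PF is at right angles to CF and tangency of A1 to GN means the radius PG is perpendicular to GN, with radius 6.6, so the center P sits 6.6 in from both sides at P = (58.30, 27.40). That places the tangent points at F = (64.90, 27.40) on CF and G = (58.30, 34.00) on GN. Then |RG| = |G − R| = 67.49.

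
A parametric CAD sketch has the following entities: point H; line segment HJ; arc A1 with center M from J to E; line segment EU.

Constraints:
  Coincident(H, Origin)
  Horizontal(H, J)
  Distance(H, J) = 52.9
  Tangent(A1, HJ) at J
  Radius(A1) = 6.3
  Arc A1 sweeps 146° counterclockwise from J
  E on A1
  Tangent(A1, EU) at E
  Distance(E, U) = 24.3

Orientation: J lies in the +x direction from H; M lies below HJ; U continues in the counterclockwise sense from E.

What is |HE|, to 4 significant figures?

50.70

H is at the origin; H and J share the same y with |HJ| = 52.9 and J on the +x side, so J = (52.90, 0.000). A1 meets HJ tangentially, so MJ is at right angles to HJ, so M = J + (0, -6.3) = (52.90, -6.300). On A1, J sits at bearing 90° from M; a 146° counterclockwise sweep puts E at bearing 236°, so E = M + 6.3·(cos 236°, sin 236°) = (49.38, -11.52). Then |HE| = |E − H| = 50.70.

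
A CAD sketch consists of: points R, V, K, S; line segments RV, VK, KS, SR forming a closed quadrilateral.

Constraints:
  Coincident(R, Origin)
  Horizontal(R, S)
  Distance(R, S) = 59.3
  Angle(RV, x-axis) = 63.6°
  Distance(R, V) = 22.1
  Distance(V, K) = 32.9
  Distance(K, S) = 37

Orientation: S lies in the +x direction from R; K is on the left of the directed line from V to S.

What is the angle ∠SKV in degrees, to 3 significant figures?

99.2°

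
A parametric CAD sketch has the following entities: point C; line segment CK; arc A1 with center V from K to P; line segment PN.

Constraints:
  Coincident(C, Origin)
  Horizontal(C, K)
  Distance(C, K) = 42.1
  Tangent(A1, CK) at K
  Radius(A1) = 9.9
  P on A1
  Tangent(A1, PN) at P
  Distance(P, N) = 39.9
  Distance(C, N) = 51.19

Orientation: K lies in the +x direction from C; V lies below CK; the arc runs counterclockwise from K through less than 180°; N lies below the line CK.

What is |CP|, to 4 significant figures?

33.35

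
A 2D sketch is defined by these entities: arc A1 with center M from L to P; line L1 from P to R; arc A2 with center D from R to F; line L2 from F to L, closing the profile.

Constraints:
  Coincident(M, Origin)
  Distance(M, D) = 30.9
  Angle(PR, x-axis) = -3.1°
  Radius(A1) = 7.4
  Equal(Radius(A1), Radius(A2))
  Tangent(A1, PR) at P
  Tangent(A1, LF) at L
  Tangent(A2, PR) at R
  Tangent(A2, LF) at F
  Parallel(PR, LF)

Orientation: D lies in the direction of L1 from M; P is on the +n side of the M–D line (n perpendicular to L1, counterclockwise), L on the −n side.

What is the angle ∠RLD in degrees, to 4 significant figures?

12.13°

Tangency of A1 to both parallel lines with radius 7.4 puts P and L at M ± 7.4·n: P = (0.4002, 7.389), L = (-0.4002, -7.389). Equal radii place R and F the same way about D: R = D + 7.4·n = (31.25, 5.718), F = D − 7.4·n = (30.45, -9.060). Then cos ∠RLD = LR·LD / (|LR||LD|), giving 12.13°.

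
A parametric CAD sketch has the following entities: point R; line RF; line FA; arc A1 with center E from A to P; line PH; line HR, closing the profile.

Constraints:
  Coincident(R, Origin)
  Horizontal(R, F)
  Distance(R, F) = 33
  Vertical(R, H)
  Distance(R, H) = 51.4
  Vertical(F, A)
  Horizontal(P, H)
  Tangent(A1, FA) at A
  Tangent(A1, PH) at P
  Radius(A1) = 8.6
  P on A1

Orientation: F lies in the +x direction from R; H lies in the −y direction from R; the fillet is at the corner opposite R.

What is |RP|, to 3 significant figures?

56.9

R is at the origin; R and F share the same y with |RF| = 33.0 and F on the +x side, so F = (33.0, 0.00). RH is vertical with |RH| = 51.4 and H on the −y side, so H = (0.00, -51.4). The virtual corner opposite R is at (33.0, -51.4). A1 meets FA tangentially, so EA is at right angles to FA and since A1 is tangent to PH there, EP ⟂ PH, with radius 8.6, so the center E sits 8.6 in from both sides at E = (24.4, -42.8). That places the tangent points at A = (33.0, -42.8) on FA and P = (24.4, -51.4) on PH. Then |RP| = |P − R| = 56.9.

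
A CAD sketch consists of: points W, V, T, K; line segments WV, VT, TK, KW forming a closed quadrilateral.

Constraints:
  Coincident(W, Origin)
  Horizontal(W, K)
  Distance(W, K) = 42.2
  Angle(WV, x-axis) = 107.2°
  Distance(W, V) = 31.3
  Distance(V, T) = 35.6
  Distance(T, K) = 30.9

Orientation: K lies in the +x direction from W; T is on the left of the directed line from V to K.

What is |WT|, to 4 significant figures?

37.19

Checks: |VT| = 35.60 ✓; |TK| = 30.90 ✓.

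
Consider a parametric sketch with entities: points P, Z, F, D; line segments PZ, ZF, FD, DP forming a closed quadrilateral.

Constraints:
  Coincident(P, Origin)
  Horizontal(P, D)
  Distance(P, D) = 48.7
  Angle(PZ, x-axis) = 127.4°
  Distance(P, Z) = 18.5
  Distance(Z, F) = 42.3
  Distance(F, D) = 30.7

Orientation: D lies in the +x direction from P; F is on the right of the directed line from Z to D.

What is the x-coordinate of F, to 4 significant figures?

20.83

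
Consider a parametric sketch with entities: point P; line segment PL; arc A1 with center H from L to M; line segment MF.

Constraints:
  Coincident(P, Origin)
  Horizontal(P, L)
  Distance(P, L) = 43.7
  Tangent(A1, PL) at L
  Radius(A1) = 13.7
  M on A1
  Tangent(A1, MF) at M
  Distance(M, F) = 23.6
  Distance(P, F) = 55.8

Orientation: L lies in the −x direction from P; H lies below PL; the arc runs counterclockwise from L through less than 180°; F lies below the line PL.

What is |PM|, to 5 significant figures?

58.586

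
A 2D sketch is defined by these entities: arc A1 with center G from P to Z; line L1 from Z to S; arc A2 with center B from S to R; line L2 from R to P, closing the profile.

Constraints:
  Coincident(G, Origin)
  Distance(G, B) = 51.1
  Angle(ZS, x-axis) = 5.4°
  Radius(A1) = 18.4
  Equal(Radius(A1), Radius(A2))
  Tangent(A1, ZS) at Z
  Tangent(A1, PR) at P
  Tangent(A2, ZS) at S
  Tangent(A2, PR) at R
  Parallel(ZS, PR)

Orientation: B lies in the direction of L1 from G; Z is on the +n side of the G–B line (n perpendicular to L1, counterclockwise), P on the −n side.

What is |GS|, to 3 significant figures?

54.3

The slot axis is L1's direction at 5.4°, so u = (cos 5.4°, sin 5.4°) = (0.996, 0.0941) and n = (−sin 5.4°, cos 5.4°) = (-0.0941, 0.996). G is at the origin and B lies 51.1 along u from G, so B = 51.1·u = (50.9, 4.81). Tangency of A1 to both parallel lines with radius 18.4 puts Z and P at G ± 18.4·n: Z = (-1.73, 18.3), P = (1.73, -18.3). Equal radii place S and R the same way about B: S = B + 18.4·n = (49.1, 23.1), R = B − 18.4·n = (52.6, -13.5). Then |GS| = |S − G| = 54.3.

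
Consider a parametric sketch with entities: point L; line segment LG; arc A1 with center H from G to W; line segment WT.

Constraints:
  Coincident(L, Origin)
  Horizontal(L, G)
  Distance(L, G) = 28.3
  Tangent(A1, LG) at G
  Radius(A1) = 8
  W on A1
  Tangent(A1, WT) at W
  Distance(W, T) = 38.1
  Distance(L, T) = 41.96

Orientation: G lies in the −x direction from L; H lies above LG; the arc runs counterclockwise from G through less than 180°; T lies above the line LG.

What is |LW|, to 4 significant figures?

21.43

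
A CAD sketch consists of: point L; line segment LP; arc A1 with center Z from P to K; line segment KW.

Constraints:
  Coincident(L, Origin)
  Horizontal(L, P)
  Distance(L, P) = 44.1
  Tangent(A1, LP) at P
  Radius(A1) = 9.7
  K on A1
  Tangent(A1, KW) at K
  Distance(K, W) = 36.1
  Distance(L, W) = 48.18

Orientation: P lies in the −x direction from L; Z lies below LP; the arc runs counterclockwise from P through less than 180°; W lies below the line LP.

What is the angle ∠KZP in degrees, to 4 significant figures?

136.7°

Checks: |ZK| = 9.700 ✓; ∠(ZK, KW) = 90.00° ✓; |KW| = 36.10 ✓; |LW| = 48.18 ✓.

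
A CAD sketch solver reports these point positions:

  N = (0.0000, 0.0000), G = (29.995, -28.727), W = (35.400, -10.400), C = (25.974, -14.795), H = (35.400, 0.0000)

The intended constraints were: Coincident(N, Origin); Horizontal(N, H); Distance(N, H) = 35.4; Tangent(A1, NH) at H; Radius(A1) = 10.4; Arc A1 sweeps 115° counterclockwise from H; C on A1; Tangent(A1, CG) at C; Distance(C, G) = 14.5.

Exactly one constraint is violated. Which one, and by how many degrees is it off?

Tangent(A1, CG) at C — off by 8.90°.

N = (0.00, 0.00) ✓; N.y = 0.00, H.y = 0.00 ✓; |NH| = 35.40 ✓; ∠(WH, HN) = 90.00° ✓; |WH| = 10.40 ✓; bearing(W→C) − bearing(W→H) = 115.0° ✓; |WC| = 10.40 ✓; ∠(WC, CG) = 98.90° ✗; |CG| = 14.50 ✓.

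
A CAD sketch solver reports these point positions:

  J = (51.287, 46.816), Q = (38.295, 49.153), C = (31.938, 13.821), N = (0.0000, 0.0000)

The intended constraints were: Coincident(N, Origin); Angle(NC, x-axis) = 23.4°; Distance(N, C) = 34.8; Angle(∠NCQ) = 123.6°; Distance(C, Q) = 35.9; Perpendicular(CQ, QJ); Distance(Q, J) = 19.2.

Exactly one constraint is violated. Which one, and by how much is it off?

Distance(Q, J) = 19.2 — off by 6.00.

N = (0.00, 0.00) ✓; NC at 23.40° ✓; |NC| = 34.80 ✓; ∠NCQ = 123.6° ✓; |CQ| = 35.90 ✓; ∠(CQ, QJ) = 90.00° ✓; |QJ| = 13.20 ✗.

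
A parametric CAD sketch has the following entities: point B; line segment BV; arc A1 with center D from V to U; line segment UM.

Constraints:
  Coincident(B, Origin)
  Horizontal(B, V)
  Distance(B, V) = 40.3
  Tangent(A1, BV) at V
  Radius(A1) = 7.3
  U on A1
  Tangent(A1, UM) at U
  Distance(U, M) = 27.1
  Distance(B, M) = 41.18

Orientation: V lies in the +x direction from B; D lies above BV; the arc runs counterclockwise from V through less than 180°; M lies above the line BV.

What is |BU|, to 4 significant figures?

47.15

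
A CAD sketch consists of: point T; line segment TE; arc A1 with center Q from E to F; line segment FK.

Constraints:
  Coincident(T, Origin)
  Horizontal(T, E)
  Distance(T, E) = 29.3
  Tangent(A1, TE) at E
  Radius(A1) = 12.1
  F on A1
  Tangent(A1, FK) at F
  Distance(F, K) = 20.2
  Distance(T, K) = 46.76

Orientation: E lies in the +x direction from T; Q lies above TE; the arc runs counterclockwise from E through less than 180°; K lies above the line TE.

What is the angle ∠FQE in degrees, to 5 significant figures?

118.52°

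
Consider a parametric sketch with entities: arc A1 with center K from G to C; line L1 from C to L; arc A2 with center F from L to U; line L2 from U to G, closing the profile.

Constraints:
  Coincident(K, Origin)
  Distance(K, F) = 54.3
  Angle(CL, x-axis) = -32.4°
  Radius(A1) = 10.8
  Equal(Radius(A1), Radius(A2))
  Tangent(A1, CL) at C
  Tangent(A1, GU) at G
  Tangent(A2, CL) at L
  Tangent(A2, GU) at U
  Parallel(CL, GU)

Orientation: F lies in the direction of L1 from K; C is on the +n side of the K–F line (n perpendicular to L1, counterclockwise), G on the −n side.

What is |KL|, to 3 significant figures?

55.4

The slot axis is L1's direction at -32.4°, so u = (cos -32.4°, sin -32.4°) = (0.844, -0.536) and n = (−sin -32.4°, cos -32.4°) = (0.536, 0.844). K is at the origin and F lies 54.3 along u from K, so F = 54.3·u = (45.8, -29.1). Tangency of A1 to both parallel lines with radius 10.8 puts C and G at K ± 10.8·n: C = (5.79, 9.12), G = (-5.79, -9.12). Equal radii place L and U the same way about F: L = F + 10.8·n = (51.6, -20.0), U = F − 10.8·n = (40.1, -38.2). Then |KL| = |L − K| = 55.4.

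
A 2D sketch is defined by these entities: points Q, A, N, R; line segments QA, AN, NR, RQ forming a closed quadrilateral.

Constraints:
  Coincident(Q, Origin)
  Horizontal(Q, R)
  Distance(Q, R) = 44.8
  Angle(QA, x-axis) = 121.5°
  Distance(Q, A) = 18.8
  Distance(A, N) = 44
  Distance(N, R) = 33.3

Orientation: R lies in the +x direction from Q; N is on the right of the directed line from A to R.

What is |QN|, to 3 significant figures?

25.4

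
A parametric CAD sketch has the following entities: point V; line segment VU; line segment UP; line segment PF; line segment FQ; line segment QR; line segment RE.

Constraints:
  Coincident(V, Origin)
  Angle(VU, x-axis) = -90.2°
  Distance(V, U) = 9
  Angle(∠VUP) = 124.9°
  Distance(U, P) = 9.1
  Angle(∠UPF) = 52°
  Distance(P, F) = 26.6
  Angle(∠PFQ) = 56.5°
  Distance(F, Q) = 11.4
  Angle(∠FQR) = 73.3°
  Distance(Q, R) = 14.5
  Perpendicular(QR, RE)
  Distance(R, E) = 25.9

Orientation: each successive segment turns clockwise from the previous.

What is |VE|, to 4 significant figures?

29.78

V is at the origin; VU runs at -90.2° with length 9.0, so U = (-0.03142, -9.000). ∠VUP = 124.9° gives UP at -145.3° from the x-axis; with |UP| = 9.1, P = (-7.513, -14.18). ∠UPF = 52.0° gives PF at 86.70° from the x-axis; with |PF| = 26.6, F = (-5.982, 12.38). ∠PFQ = 56.5° gives FQ at -36.80° from the x-axis; with |FQ| = 11.4, Q = (3.147, 5.547). ∠FQR = 73.3° gives QR at -143.5° from the x-axis; with |QR| = 14.5, R = (-8.509, -3.078). QR is perpendicular to RE, so RE runs at 126.5°; with |RE| = 25.9, E = (-23.92, 17.74). Then |VE| = |E − V| = 29.78.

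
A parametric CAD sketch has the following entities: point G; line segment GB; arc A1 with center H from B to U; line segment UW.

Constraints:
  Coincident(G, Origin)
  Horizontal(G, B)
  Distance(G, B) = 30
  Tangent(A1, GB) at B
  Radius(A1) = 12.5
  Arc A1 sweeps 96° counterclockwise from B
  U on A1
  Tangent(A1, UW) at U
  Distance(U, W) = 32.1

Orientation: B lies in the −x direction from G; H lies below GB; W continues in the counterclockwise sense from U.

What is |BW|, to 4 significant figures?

46.62

G is at the origin; GB is horizontal with |GB| = 30.0 and B on the −x side, so B = (-30.00, 0.000). A1 meets GB tangentially, so HB is at right angles to GB, so H = B + (0, -12.5) = (-30.00, -12.50). On A1, B sits at bearing 90° from H; a 96° counterclockwise sweep puts U at bearing 186°, so U = H + 12.5·(cos 186°, sin 186°) = (-42.43, -13.81). The tangent condition forces HU to be normal to UW, so UW runs along (−sin 186°, cos 186°); with |UW| = 32.1, W = (-39.08, -45.73). Then |BW| = |W − B| = 46.62.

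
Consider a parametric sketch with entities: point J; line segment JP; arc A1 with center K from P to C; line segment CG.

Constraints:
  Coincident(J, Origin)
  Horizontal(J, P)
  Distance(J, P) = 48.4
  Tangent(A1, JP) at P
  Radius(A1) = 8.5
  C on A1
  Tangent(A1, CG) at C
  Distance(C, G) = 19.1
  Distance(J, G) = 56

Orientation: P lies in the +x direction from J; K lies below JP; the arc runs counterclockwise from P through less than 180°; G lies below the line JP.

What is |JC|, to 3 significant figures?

42.2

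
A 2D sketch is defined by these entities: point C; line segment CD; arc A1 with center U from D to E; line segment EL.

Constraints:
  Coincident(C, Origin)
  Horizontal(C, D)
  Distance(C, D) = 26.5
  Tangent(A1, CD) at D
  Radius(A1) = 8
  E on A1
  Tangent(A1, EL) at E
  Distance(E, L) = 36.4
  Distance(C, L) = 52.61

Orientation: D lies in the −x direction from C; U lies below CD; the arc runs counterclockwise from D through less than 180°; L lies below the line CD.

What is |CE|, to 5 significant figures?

35.659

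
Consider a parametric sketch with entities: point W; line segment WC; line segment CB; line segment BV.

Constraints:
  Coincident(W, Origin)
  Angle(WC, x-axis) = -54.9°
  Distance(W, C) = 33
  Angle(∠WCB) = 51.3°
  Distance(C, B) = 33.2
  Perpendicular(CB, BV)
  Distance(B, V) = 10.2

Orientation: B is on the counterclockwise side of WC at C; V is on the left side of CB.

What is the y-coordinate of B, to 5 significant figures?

4.8828

W is at the origin; WC runs at -54.9° with length 33.0, so C = 33.0·(cos -54.9°, sin -54.9°) = (18.975, -26.999). ∠WCB = 51.3°, so CB runs at -54.9° + (180° − 51.3°) = 73.800° from the x-axis; with |CB| = 33.2, B = C + 33.2·(cos 73.800°, sin 73.800°) = (28.238, 4.8828). So B.y = 4.8828.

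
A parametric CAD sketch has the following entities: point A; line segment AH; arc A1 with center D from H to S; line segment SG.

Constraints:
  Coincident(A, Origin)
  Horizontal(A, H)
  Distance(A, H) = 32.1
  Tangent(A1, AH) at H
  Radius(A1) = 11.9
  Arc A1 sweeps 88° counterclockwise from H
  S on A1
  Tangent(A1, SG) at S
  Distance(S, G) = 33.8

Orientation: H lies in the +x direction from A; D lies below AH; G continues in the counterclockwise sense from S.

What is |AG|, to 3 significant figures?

49.1

A is at the origin; AH is horizontal with |AH| = 32.1 and H on the +x side, so H = (32.1, 0.00). The tangent condition forces DH to be normal to AH, so D = H + (0, -11.9) = (32.1, -11.9). On A1, H sits at bearing 90° from D; an 88° counterclockwise sweep puts S at bearing 178°, so S = D + 11.9·(cos 178°, sin 178°) = (20.2, -11.5). Since A1 is tangent to SG there, DS ⟂ SG, so SG runs along (−sin 178°, cos 178°); with |SG| = 33.8, G = (19.0, -45.3). Then |AG| = |G − A| = 49.1.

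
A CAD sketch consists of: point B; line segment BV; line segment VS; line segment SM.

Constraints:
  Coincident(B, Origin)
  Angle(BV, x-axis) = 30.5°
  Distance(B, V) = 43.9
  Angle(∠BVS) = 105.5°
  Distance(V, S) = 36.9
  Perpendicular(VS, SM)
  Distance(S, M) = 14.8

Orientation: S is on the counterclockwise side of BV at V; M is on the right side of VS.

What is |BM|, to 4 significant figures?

75.01

∠BVS = 105.5°, so VS runs at 30.5° + (180° − 105.5°) = 105.0° from the x-axis; with |VS| = 36.9, S = V + 36.9·(cos 105.0°, sin 105.0°) = (28.28, 57.92). VS ⟂ SM; with |SM| = 14.8 on the right of VS, M = S + 14.8·(0.9659, 0.2588) = (42.57, 61.75). Then |BM| = |M − B| = 75.01.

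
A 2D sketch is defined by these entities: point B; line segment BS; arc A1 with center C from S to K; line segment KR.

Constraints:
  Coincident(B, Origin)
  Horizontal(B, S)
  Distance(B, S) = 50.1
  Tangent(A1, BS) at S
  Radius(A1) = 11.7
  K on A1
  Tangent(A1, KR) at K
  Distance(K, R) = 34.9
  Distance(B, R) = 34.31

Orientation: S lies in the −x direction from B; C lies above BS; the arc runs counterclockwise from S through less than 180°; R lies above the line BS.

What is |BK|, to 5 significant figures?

41.689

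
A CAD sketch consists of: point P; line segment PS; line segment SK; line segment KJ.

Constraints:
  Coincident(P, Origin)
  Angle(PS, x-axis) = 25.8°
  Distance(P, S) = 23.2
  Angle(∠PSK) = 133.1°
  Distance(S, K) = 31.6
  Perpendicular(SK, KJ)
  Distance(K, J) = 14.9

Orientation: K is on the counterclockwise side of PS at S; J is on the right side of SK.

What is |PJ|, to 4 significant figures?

57.14

P is at the origin; PS runs at 25.8° with length 23.2, so S = 23.2·(cos 25.8°, sin 25.8°) = (20.89, 10.10). ∠PSK = 133.1°, so SK runs at 25.8° + (180° − 133.1°) = 72.70° from the x-axis; with |SK| = 31.6, K = S + 31.6·(cos 72.70°, sin 72.70°) = (30.28, 40.27). SK is perpendicular to KJ; with |KJ| = 14.9 on the right of SK, J = K + 14.9·(0.9548, -0.2974) = (44.51, 35.84). Then |PJ| = |J − P| = 57.14.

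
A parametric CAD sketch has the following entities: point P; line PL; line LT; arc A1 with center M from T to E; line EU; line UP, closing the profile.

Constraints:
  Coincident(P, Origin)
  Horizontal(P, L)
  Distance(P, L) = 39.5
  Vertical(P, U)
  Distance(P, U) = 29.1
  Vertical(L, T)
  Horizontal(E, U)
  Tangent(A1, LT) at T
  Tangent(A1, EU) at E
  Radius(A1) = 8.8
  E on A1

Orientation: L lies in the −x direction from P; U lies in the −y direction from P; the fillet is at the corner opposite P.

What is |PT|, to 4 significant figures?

44.41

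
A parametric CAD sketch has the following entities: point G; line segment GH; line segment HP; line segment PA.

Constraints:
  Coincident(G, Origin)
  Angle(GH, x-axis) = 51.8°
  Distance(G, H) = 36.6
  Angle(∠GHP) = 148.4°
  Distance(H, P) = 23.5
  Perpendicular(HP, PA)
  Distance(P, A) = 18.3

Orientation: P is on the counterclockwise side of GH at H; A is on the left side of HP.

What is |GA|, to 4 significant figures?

54.68

G is at the origin; GH runs at 51.8° with length 36.6, so H = 36.6·(cos 51.8°, sin 51.8°) = (22.63, 28.76). ∠GHP = 148.4°, so HP runs at 51.8° + (180° − 148.4°) = 83.40° from the x-axis; with |HP| = 23.5, P = H + 23.5·(cos 83.40°, sin 83.40°) = (25.33, 52.11). HP is perpendicular to PA; with |PA| = 18.3 on the left of HP, A = P + 18.3·(-0.9934, 0.1149) = (7.156, 54.21). Then |GA| = |A − G| = 54.68.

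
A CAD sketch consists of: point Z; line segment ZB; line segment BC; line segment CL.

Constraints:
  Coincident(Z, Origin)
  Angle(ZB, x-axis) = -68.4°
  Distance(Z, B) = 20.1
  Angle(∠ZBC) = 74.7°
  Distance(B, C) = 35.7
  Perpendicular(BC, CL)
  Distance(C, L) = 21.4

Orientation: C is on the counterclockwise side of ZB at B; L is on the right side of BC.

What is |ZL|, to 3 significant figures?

50.9

Z is at the origin; ZB runs at -68.4° with length 20.1, so B = 20.1·(cos -68.4°, sin -68.4°) = (7.40, -18.7). ∠ZBC = 74.7°, so BC runs at -68.4° + (180° − 74.7°) = 36.9° from the x-axis; with |BC| = 35.7, C = B + 35.7·(cos 36.9°, sin 36.9°) = (35.9, 2.75). The perpendicularity gives CL at right angles to BC; with |CL| = 21.4 on the right of BC, L = C + 21.4·(0.600, -0.800) = (48.8, -14.4). Then |ZL| = |L − Z| = 50.9.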